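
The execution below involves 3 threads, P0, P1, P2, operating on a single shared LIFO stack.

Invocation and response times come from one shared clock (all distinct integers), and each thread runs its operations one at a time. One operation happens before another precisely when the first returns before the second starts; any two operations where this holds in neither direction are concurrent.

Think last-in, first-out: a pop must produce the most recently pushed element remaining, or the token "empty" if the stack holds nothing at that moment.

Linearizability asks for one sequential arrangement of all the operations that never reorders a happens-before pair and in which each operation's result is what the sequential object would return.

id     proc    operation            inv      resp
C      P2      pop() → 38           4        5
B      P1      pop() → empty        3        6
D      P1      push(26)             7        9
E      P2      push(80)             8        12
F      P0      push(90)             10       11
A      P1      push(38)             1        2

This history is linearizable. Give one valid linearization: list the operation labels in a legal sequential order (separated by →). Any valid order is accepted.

A → C → B → D → E → F

after step 1 (A push(38)): stack <38>
after step 2 (C pop() → 38): stack <>
after step 3 (B pop() → empty): stack <>
after step 4 (D push(26)): stack <26>
after step 5 (E push(80)): stack <26,80>
after step 6 (F push(90)): stack <26,80,90>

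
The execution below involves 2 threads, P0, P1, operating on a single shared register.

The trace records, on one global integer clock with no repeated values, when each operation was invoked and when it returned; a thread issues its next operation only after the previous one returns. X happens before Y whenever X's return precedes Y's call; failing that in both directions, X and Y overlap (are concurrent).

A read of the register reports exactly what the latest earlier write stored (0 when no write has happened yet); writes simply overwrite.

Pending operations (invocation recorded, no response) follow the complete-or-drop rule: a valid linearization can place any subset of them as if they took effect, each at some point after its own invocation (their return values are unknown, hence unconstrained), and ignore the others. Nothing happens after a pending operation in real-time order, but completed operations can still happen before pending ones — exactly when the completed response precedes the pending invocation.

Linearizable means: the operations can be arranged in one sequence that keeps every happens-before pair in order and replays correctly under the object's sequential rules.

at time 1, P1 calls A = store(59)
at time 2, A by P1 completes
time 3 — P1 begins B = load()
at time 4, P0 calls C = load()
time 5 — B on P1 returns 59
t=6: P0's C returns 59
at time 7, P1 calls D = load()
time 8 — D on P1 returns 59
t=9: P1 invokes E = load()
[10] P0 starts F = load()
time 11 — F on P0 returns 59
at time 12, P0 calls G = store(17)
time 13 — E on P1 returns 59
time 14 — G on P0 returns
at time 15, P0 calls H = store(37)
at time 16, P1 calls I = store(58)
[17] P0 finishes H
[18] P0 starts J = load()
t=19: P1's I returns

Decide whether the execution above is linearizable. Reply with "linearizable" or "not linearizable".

linearizable

one valid linearization: A, B, C, D, E, F, G, H, I
1. A store(59), leaving value 59
2. B load() → 59, leaving value 59
3. C load() → 59, leaving value 59
4. D load() → 59, leaving value 59
5. E load() → 59, leaving value 59
6. F load() → 59, leaving value 59
7. G store(17), leaving value 17
8. H store(37), leaving value 37
9. I store(58), leaving value 58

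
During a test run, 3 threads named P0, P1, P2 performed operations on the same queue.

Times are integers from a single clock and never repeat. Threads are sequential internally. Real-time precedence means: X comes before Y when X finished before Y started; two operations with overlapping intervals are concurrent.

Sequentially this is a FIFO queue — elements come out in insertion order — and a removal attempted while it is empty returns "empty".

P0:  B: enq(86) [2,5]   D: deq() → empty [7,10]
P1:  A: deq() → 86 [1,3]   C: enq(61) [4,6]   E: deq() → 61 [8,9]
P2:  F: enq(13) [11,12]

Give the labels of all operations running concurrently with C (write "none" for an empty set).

overlap test against C [4,6]: concurrent iff the interval meets 4..6
A [1,3]: before
B [2,5]: concurrent
D [7,10]: after
E [8,9]: after
F [11,12]: after

B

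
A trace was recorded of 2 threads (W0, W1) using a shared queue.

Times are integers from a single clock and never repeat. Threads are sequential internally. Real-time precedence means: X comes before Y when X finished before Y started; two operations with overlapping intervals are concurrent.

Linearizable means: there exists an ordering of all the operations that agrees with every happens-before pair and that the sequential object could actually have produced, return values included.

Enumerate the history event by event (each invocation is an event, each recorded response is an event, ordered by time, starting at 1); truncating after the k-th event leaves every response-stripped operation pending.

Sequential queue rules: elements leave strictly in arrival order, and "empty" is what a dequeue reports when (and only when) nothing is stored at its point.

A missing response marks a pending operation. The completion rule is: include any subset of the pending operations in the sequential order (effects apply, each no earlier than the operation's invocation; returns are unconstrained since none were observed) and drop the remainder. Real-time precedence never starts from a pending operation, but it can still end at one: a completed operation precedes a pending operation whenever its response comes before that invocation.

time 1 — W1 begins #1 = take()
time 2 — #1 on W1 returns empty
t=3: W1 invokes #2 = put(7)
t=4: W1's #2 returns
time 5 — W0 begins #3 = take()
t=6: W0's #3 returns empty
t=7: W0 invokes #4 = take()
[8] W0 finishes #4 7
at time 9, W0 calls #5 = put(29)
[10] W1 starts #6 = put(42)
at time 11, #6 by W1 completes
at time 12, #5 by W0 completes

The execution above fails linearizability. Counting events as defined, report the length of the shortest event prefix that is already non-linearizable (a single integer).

events 1..5 are still linearizable — one witness is #1, #2:
step 1: #1 take() → empty — queue <>
step 2: #2 put(7) — queue <7>
adding event 6 (#3 responds at 6) leaves no legal real-time order
take #1, #2, #3: step 3 already fails, because #3 take() → empty cannot occur there

6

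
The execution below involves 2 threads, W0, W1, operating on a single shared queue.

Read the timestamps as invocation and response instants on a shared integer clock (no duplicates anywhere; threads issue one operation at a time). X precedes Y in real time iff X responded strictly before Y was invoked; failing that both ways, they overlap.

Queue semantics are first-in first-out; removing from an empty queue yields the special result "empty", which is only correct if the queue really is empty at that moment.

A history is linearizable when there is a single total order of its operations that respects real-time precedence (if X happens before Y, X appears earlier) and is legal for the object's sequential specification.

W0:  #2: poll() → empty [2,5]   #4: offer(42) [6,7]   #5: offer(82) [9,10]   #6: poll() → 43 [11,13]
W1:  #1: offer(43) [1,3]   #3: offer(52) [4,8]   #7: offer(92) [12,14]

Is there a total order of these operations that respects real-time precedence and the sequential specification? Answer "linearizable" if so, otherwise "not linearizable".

linearizable

a witness: #2, #1, #3, #4, #5, #6, #7
1. #2 poll() → empty, leaving queue <>
2. #1 offer(43), leaving queue <43>
3. #3 offer(52), leaving queue <43,52>
4. #4 offer(42), leaving queue <43,52,42>
5. #5 offer(82), leaving queue <43,52,42,82>
6. #6 poll() → 43, leaving queue <52,42,82>
7. #7 offer(92), leaving queue <52,42,82,92>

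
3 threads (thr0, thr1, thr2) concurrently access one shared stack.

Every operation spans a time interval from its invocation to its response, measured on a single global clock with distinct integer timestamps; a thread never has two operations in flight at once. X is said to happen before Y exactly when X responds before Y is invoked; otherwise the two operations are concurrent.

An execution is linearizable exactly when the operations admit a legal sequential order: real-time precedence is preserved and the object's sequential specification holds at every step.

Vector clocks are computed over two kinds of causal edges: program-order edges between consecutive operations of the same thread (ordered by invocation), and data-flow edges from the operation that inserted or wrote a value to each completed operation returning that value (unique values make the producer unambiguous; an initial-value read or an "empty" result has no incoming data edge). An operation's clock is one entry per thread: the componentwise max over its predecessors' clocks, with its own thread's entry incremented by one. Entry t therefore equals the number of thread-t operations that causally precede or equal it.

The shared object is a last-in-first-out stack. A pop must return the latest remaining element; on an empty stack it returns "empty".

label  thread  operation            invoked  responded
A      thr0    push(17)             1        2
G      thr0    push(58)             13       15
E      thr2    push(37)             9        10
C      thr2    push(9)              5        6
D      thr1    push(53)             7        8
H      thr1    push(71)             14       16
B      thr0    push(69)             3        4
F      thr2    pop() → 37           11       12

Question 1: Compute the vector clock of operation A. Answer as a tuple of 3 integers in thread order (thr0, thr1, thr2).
Answer: (1, 0, 0)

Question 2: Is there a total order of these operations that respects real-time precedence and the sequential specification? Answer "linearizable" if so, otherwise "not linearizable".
linearizable

a witness: A, B, C, D, E, F, G, H
1. A push(17), leaving stack <17>
2. B push(69), leaving stack <17,69>
3. C push(9), leaving stack <17,69,9>
4. D push(53), leaving stack <17,69,9,53>
5. E push(37), leaving stack <17,69,9,53,37>
6. F pop() → 37, leaving stack <17,69,9,53>
7. G push(58), leaving stack <17,69,9,53,58>
8. H push(71), leaving stack <17,69,9,53,58,71>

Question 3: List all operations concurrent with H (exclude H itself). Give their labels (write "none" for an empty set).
Answer: G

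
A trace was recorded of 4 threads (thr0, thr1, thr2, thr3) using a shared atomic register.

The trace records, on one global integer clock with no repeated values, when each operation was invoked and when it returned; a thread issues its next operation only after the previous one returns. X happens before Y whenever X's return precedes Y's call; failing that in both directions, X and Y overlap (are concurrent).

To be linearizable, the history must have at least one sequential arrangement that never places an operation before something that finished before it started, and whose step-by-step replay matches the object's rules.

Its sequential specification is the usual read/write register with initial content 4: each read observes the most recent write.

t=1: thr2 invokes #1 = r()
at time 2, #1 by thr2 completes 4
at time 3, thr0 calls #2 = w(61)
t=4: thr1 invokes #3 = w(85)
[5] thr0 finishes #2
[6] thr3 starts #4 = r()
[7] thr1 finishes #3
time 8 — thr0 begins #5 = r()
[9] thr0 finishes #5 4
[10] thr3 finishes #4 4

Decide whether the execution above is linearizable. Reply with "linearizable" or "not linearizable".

not linearizable

events 1..8 are fine; event 9 — the response of #5 at time 9 — makes the prefix non-linearizable
every one of the 2 real-time-consistent orders over 4 completed atomic register ops fails the sequential spec
include/drop combinations of the 1 pending operation (#4) were all tried; none helps
take #1, #2, #3, #5 (pending dropped): step 4 already fails, because #5 r() → 4 cannot occur there
take #1, #3, #2, #5 (pending dropped): step 4 already fails, because #5 r() → 4 cannot occur there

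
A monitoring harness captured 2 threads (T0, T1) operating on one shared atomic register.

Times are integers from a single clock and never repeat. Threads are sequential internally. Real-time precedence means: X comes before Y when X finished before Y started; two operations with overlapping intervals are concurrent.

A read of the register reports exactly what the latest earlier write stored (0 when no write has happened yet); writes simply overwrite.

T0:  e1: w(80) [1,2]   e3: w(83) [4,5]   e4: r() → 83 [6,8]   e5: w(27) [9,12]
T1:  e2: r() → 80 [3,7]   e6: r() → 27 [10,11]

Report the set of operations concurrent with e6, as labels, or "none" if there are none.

e5

overlap test against e6 [10,11]: concurrent iff the interval meets 10..11
e1 [1,2]: before
e2 [3,7]: before
e3 [4,5]: before
e4 [6,8]: before
e5 [9,12]: concurrent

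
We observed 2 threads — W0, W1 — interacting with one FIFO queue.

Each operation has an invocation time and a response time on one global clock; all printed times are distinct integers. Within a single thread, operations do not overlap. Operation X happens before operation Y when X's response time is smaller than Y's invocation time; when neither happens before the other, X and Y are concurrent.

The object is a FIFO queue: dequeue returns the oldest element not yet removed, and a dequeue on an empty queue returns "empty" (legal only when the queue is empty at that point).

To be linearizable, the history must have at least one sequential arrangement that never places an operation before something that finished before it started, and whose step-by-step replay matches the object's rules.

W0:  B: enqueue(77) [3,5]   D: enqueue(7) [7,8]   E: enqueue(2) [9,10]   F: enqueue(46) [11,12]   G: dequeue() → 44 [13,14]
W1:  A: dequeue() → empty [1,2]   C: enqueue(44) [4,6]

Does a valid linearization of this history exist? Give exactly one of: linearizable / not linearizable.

witness order: A, C, B, D, E, F, G
after step 1 (A dequeue() → empty): queue <>
after step 2 (C enqueue(44)): queue <44>
after step 3 (B enqueue(77)): queue <44,77>
after step 4 (D enqueue(7)): queue <44,77,7>
after step 5 (E enqueue(2)): queue <44,77,7,2>
after step 6 (F enqueue(46)): queue <44,77,7,2,46>
after step 7 (G dequeue() → 44): queue <77,7,2,46>

linearizable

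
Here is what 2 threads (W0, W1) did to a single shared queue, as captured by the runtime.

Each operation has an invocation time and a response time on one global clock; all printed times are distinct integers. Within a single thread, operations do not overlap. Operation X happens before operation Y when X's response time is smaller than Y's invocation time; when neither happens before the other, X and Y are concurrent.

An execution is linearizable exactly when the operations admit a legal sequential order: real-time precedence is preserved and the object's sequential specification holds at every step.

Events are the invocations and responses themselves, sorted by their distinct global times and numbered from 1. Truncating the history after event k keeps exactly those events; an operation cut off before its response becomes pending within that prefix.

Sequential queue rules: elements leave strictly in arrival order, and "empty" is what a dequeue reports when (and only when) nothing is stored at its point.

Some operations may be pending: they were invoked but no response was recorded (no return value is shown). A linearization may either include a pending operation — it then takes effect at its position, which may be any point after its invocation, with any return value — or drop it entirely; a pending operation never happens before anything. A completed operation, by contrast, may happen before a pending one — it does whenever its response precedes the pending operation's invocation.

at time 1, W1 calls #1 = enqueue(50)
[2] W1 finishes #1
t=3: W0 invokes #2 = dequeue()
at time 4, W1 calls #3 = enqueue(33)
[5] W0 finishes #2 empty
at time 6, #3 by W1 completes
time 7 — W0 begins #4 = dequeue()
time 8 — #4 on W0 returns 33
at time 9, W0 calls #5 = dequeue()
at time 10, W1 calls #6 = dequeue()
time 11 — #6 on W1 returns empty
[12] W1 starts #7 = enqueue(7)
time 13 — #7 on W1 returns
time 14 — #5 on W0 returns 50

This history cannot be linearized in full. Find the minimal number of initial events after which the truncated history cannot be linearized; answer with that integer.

events 1..4 are linearizable; a witness order is #1:
after step 1 (#1 enqueue(50)): queue <50>
at event 5 (#2's time-5 response) nothing linearizes any more
including or dropping the 1 pending operation (#3) in any combination fails
e.g. #1, #2 (pending dropped): illegal at step 2, since #2 dequeue() → empty cannot apply there

5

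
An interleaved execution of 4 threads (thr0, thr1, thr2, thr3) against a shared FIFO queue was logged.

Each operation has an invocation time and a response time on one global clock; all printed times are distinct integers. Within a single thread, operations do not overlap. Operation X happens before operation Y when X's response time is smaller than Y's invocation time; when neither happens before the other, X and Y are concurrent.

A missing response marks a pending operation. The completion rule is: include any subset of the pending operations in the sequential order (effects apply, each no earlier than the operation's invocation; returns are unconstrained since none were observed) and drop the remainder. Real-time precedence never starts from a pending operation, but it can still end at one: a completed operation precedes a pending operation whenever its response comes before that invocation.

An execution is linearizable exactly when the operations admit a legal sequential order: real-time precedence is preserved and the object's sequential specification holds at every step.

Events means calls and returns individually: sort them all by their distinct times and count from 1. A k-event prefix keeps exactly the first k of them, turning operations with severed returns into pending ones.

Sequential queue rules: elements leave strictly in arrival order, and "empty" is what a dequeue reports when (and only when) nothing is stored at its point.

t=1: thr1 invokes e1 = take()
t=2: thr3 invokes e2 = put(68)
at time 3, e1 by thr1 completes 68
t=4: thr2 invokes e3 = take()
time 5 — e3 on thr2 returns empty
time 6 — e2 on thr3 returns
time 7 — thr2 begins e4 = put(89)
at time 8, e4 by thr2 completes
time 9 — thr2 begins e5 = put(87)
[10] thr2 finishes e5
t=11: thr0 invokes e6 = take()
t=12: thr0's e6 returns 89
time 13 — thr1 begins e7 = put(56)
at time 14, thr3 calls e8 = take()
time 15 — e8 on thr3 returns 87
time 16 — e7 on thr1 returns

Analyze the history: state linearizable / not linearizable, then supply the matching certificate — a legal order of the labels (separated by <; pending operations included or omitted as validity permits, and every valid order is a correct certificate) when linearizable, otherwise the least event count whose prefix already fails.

step 1: e2 put(68) — queue <68>
step 2: e1 take() → 68 — queue <>
step 3: e3 take() → empty — queue <>
step 4: e4 put(89) — queue <89>
step 5: e5 put(87) — queue <89,87>
step 6: e6 take() → 89 — queue <87>
step 7: e7 put(56) — queue <87,56>
step 8: e8 take() → 87 — queue <56>

linearizable — witness: e2 < e1 < e3 < e4 < e5 < e6 < e7 < e8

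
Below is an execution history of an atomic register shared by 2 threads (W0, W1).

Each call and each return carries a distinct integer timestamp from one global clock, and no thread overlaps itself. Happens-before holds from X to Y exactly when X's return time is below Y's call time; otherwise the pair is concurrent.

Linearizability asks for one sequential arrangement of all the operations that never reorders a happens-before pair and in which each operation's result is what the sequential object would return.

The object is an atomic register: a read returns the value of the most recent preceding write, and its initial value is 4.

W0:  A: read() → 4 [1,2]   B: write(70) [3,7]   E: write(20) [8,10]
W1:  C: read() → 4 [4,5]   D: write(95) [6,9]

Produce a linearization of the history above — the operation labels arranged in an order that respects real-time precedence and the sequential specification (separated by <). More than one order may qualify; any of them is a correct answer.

A < C < B < D < E

1. A read() → 4, leaving value 4
2. C read() → 4, leaving value 4
3. B write(70), leaving value 70
4. D write(95), leaving value 95
5. E write(20), leaving value 20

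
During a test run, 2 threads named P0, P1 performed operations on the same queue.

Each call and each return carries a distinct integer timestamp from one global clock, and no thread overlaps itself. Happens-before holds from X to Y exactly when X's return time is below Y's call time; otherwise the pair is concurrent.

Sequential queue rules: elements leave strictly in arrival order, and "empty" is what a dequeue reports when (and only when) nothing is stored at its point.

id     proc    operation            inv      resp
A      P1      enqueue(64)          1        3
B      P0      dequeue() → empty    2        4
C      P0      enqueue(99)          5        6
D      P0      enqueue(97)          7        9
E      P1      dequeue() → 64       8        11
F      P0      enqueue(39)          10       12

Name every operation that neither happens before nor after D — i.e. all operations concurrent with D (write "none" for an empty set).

E

D spans [7,9]: anything still running between times 7 and 9 counts as concurrent
A [1,3]: before
B [2,4]: before
C [5,6]: before
E [8,11]: concurrent
F [10,12]: after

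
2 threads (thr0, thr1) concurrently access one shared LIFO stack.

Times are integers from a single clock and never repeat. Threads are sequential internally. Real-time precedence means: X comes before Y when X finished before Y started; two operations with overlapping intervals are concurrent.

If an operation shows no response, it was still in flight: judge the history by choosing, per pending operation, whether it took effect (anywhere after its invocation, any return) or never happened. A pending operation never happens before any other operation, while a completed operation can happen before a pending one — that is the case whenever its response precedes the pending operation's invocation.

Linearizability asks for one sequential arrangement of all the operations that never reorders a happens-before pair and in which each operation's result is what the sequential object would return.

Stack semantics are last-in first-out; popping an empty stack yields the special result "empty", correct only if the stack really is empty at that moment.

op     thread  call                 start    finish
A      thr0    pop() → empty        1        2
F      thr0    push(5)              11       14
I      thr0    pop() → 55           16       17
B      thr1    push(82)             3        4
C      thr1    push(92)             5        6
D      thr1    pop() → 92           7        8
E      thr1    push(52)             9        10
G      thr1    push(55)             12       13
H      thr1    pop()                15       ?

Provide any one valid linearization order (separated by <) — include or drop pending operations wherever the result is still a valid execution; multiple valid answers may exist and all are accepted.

A < B < C < D < E < F < G < I

step 1: A pop() → empty — stack <>
step 2: B push(82) — stack <82>
step 3: C push(92) — stack <82,92>
step 4: D pop() → 92 — stack <82>
step 5: E push(52) — stack <82,52>
step 6: F push(5) — stack <82,52,5>
step 7: G push(55) — stack <82,52,5,55>
step 8: I pop() → 55 — stack <82,52,5>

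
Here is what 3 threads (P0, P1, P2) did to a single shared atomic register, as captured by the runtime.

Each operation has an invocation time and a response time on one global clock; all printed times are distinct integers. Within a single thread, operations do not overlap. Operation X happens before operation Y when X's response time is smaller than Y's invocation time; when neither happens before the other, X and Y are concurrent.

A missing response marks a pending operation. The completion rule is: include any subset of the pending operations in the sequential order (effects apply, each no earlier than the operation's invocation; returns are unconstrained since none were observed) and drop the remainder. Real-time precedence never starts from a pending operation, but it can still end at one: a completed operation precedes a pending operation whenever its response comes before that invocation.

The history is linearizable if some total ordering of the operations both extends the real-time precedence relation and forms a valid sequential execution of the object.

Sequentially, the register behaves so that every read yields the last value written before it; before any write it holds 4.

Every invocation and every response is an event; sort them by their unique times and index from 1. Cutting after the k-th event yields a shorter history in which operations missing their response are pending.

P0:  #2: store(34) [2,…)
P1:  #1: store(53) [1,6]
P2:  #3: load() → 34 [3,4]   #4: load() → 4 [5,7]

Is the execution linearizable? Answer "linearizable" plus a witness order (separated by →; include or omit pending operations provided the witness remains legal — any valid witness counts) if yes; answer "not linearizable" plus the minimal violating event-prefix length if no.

events 1..6 are fine; event 7 — the response of #4 at time 7 — makes the prefix non-linearizable
all 3 real-time-respecting orders fail — 3 completed atomic register operations, no legal replay
including or dropping the 1 pending operation (#2) in any combination fails
for example #1, #3, #4 (pending dropped) fails at step 2: #3 load() → 34 is not legal there
for example #3, #1, #4 (pending dropped) fails at step 1: #3 load() → 34 is not legal there

not linearizable — minimal violating prefix: 7 events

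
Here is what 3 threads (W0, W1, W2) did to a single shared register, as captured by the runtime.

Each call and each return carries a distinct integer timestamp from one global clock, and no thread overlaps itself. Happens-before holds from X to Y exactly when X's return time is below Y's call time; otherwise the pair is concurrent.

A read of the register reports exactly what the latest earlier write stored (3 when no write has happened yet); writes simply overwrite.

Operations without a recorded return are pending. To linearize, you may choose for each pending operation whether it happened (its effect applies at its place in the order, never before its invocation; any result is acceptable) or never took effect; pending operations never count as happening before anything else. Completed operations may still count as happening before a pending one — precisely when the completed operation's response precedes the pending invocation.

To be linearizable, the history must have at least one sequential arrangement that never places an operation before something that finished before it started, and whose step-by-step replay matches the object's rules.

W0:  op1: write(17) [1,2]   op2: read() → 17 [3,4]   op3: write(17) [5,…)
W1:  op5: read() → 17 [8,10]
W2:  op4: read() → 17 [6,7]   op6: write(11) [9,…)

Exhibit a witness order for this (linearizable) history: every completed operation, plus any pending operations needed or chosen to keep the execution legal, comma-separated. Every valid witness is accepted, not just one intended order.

1. op1 write(17), leaving value 17
2. op2 read() → 17, leaving value 17
3. op3 write(17) (pending, included), leaving value 17
4. op4 read() → 17, leaving value 17
5. op5 read() → 17, leaving value 17

op1, op2, op3, op4, op5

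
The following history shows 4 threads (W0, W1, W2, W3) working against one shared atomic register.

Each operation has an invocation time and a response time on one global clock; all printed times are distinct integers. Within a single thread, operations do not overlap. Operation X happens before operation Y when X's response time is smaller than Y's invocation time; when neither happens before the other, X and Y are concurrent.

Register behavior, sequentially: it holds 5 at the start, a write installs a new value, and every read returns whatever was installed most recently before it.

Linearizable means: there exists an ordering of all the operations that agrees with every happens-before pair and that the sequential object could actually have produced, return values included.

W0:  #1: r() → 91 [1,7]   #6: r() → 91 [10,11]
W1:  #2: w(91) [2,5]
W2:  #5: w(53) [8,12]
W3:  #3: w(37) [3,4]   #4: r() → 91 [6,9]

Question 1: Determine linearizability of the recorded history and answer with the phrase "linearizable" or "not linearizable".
one valid linearization: #3, #2, #1, #4, #6, #5
1. #3 w(37), leaving value 37
2. #2 w(91), leaving value 91
3. #1 r() → 91, leaving value 91
4. #4 r() → 91, leaving value 91
5. #6 r() → 91, leaving value 91
6. #5 w(53), leaving value 53

linearizable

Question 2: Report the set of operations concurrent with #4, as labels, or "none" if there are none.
overlap test against #4 [6,9]: concurrent iff the interval meets 6..9
#1 [1,7]: concurrent
#2 [2,5]: before
#3 [3,4]: before
#5 [8,12]: concurrent
#6 [10,11]: after

#1, #5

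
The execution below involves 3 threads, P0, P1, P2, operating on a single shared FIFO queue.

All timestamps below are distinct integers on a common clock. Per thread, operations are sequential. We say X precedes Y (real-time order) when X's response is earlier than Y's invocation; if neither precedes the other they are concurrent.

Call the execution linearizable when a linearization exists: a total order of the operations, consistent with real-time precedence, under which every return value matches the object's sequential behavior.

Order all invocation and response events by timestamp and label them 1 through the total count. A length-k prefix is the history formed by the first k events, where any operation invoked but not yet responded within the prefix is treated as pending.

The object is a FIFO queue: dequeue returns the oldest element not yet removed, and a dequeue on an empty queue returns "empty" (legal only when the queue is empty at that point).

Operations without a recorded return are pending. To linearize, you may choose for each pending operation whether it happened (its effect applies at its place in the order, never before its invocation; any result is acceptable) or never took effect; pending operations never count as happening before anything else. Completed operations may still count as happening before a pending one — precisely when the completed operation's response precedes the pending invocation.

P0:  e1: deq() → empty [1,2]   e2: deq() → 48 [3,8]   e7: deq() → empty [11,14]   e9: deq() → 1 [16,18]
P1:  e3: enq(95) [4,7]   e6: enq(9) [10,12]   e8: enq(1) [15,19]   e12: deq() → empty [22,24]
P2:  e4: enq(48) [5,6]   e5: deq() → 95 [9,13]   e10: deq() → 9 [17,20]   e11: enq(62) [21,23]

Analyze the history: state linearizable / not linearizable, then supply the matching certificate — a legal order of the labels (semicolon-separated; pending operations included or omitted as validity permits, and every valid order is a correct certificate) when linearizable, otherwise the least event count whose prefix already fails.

linearizable — witness: e1; e4; e2; e3; e5; e7; e6; e8; e10; e9; e12; e11

step 1: e1 deq() → empty — queue <>
step 2: e4 enq(48) — queue <48>
step 3: e2 deq() → 48 — queue <>
step 4: e3 enq(95) — queue <95>
step 5: e5 deq() → 95 — queue <>
step 6: e7 deq() → empty — queue <>
step 7: e6 enq(9) — queue <9>
step 8: e8 enq(1) — queue <9,1>
step 9: e10 deq() → 9 — queue <1>
step 10: e9 deq() → 1 — queue <>
step 11: e12 deq() → empty — queue <>
step 12: e11 enq(62) — queue <62>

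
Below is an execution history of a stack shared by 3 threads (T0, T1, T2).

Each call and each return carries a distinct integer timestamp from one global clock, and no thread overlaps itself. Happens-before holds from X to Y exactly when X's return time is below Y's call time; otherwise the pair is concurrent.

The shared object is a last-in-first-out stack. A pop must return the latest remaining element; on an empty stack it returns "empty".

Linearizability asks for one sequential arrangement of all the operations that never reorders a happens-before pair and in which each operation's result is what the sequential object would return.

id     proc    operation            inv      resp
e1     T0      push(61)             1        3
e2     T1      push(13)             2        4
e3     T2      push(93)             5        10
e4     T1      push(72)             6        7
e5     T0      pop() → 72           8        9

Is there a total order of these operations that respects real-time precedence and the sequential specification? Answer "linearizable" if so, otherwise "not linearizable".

one valid linearization: e1, e2, e3, e4, e5
after step 1 (e1 push(61)): stack <61>
after step 2 (e2 push(13)): stack <61,13>
after step 3 (e3 push(93)): stack <61,13,93>
after step 4 (e4 push(72)): stack <61,13,93,72>
after step 5 (e5 pop() → 72): stack <61,13,93>

linearizable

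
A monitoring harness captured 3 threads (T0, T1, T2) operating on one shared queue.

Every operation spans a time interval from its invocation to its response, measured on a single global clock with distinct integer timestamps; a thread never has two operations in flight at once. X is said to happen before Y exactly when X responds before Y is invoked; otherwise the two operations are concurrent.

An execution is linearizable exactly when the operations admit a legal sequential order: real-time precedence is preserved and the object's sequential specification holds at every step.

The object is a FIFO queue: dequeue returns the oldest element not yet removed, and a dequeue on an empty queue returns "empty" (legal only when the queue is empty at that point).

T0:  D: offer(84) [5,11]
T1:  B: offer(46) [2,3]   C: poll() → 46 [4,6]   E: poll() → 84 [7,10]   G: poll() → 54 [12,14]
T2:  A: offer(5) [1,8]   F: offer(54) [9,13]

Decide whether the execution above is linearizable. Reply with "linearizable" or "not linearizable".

already the first 14 events (up to G's response at time 14) admit no linearization; the first 13 still do
real-time-consistent orders of the 7 completed operations: 48 — all fail the queue replay
sample order A, B, C, D, E, F, G stalls at step 3 — C poll() → 46 has no legal effect
sample order A, B, C, D, E, G, F stalls at step 3 — C poll() → 46 has no legal effect

not linearizable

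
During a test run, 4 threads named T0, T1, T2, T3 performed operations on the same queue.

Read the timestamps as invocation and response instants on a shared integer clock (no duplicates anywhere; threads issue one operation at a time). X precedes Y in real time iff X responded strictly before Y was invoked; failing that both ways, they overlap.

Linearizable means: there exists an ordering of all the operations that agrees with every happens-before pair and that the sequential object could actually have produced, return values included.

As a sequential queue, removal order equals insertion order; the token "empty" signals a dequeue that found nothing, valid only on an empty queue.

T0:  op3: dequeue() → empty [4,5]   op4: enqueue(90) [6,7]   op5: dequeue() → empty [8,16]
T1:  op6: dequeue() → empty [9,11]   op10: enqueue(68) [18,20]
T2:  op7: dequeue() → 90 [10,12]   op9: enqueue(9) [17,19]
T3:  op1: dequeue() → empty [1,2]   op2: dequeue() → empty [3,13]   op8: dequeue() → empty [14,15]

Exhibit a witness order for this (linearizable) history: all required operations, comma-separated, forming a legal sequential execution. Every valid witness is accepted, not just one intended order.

step 1: op1 dequeue() → empty — queue <>
step 2: op2 dequeue() → empty — queue <>
step 3: op3 dequeue() → empty — queue <>
step 4: op4 enqueue(90) — queue <90>
step 5: op7 dequeue() → 90 — queue <>
step 6: op5 dequeue() → empty — queue <>
step 7: op6 dequeue() → empty — queue <>
step 8: op8 dequeue() → empty — queue <>
step 9: op9 enqueue(9) — queue <9>
step 10: op10 enqueue(68) — queue <9,68>

op1, op2, op3, op4, op7, op5, op6, op8, op9, op10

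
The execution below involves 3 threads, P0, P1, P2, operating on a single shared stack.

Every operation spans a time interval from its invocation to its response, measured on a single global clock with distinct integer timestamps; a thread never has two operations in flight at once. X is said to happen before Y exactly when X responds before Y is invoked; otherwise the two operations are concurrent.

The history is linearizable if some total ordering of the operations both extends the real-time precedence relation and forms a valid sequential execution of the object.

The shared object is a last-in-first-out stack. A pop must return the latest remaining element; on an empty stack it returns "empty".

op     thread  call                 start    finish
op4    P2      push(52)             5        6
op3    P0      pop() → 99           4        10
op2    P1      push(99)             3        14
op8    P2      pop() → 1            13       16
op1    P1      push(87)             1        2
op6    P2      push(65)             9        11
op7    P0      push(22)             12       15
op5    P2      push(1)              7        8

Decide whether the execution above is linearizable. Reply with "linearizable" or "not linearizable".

not linearizable

through event 15 a valid linearization exists; event 16 (op8 responding at time 16) ends that
no legal order exists: 56 real-time-consistent candidates over 8 completed stack operations, all rejected
sample order op1, op2, op3, op4, op5, op6, op7, op8 stalls at step 8 — op8 pop() → 1 has no legal effect
sample order op1, op2, op3, op4, op5, op6, op8, op7 stalls at step 7 — op8 pop() → 1 has no legal effect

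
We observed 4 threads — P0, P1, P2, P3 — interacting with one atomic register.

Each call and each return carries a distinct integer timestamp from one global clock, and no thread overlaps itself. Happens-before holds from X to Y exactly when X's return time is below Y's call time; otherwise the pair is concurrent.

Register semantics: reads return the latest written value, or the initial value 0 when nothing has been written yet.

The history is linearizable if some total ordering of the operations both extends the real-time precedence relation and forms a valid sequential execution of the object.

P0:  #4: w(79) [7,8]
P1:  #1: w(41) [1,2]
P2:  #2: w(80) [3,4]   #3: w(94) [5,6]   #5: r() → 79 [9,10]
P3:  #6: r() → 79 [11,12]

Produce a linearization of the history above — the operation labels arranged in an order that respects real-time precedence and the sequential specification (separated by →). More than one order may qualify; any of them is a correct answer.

1. #1 w(41), leaving value 41
2. #2 w(80), leaving value 80
3. #3 w(94), leaving value 94
4. #4 w(79), leaving value 79
5. #5 r() → 79, leaving value 79
6. #6 r() → 79, leaving value 79

#1 → #2 → #3 → #4 → #5 → #6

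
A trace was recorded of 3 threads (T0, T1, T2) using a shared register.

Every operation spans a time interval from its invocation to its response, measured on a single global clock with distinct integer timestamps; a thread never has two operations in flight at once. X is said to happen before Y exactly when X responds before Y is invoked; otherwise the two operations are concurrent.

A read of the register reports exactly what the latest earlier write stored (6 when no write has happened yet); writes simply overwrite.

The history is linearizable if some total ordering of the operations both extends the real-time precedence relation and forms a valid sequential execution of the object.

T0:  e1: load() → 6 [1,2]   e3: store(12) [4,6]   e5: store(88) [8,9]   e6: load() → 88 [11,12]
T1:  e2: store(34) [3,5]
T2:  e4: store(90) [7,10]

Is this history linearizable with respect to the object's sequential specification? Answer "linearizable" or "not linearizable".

linearizable

a witness: e1, e2, e3, e4, e5, e6
1. e1 load() → 6, leaving value 6
2. e2 store(34), leaving value 34
3. e3 store(12), leaving value 12
4. e4 store(90), leaving value 90
5. e5 store(88), leaving value 88
6. e6 load() → 88, leaving value 88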